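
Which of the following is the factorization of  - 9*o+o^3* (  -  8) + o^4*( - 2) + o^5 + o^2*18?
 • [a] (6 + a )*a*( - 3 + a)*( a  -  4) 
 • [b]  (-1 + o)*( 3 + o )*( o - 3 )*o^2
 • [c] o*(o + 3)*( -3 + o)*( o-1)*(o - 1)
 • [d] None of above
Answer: c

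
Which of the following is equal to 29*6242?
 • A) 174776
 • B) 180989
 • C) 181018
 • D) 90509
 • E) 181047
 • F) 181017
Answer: C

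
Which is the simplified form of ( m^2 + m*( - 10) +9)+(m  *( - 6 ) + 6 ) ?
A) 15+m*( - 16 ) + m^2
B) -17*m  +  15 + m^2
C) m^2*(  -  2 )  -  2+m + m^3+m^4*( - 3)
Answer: A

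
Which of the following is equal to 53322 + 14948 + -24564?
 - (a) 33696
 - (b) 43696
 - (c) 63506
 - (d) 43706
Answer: d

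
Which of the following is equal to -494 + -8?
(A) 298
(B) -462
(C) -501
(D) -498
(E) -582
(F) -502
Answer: F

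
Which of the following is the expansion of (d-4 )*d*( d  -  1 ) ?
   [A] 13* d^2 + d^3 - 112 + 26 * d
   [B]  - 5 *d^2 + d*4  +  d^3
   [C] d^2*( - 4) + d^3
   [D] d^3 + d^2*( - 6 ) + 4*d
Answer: B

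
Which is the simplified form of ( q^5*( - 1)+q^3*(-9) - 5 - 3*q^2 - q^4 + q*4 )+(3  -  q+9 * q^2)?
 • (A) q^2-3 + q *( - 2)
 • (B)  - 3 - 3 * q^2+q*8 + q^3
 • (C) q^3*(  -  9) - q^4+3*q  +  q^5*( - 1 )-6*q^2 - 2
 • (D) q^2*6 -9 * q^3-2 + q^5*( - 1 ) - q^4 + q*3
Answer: D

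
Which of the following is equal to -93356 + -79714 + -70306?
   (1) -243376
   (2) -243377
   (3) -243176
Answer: 1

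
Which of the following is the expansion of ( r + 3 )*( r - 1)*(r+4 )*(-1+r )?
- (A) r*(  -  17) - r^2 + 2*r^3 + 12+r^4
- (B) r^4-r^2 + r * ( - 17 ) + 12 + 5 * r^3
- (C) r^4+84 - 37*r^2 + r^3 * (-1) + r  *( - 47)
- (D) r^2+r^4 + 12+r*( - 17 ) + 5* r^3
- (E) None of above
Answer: B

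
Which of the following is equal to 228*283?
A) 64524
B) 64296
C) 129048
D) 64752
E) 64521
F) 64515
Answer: A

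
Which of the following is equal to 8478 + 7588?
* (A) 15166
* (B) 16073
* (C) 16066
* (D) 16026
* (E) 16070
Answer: C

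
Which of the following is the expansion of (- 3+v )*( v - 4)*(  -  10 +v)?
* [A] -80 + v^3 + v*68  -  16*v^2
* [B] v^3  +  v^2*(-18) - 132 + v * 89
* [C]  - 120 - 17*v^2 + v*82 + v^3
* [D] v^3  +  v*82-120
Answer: C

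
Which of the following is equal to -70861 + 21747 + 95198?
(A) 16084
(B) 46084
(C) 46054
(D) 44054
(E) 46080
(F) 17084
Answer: B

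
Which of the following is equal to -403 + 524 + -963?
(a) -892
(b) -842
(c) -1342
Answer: b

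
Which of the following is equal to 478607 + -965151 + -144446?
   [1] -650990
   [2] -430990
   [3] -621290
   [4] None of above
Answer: 4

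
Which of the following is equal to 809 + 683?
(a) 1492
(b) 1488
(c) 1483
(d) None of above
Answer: a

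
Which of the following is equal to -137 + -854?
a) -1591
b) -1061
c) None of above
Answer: c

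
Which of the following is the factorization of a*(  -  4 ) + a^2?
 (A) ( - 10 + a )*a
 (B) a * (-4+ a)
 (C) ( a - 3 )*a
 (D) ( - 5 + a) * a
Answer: B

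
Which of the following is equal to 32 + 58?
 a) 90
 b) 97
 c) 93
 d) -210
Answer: a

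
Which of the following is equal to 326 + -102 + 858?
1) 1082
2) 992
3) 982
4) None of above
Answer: 1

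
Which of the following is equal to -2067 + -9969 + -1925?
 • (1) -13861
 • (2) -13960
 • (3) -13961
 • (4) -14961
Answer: 3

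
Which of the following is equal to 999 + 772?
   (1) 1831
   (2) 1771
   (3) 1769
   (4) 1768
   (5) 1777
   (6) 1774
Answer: 2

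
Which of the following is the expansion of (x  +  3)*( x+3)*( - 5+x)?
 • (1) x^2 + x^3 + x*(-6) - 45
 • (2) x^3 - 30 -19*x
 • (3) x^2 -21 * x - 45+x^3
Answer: 3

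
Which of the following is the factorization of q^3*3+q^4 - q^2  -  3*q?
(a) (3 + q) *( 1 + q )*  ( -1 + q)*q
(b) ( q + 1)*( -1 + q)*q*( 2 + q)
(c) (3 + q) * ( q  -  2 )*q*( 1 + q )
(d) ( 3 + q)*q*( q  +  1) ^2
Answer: a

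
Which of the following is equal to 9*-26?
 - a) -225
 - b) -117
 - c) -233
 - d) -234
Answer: d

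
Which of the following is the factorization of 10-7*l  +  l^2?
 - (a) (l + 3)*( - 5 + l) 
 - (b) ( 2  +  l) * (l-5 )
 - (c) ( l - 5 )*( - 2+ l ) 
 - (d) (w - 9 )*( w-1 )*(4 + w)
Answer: c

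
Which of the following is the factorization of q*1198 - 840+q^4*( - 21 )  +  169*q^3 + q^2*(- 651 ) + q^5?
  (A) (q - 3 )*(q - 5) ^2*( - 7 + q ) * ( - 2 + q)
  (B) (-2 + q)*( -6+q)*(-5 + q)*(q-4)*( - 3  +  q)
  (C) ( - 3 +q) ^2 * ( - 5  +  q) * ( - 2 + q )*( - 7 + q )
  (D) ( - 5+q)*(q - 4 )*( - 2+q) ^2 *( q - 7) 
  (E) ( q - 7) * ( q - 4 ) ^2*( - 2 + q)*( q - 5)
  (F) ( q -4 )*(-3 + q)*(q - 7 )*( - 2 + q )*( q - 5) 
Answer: F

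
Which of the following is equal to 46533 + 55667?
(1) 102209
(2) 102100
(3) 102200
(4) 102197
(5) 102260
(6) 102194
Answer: 3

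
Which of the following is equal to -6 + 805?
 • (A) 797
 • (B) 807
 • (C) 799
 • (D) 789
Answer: C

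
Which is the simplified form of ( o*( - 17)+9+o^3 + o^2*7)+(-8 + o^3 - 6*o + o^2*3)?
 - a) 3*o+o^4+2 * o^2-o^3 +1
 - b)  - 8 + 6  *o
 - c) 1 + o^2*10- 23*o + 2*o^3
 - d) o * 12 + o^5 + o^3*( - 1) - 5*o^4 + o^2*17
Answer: c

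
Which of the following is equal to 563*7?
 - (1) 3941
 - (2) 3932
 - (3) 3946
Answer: 1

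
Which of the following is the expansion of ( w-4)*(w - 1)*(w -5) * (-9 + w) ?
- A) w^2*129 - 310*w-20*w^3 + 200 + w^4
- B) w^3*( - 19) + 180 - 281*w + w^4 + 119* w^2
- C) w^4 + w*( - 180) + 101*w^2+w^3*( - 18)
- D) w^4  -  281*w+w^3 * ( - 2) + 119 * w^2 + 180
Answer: B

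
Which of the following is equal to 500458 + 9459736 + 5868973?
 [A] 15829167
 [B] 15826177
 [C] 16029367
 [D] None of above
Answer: A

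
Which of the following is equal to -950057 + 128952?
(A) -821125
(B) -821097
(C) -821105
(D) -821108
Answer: C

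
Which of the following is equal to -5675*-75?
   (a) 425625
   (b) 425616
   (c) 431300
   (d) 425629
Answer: a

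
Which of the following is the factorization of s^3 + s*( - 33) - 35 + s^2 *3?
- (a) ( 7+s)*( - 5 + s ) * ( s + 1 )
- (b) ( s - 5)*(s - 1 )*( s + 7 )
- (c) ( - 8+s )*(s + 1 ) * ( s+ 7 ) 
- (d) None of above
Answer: a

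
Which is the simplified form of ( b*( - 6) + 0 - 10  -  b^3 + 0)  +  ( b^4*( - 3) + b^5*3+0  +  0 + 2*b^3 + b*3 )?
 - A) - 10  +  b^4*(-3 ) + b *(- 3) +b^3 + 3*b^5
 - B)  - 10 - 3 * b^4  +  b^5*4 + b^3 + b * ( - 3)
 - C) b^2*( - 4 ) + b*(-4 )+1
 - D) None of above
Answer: A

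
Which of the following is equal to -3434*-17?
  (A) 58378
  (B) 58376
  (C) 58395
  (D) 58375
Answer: A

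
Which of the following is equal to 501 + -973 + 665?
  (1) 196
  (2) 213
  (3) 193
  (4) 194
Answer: 3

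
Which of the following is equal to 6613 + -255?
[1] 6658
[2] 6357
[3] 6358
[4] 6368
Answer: 3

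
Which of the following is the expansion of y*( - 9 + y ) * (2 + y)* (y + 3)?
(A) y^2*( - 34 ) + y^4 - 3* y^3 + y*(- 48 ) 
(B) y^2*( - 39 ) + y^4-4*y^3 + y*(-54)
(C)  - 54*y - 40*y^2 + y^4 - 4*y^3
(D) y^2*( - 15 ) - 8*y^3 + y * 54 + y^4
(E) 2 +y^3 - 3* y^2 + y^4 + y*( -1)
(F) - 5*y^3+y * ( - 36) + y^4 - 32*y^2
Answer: B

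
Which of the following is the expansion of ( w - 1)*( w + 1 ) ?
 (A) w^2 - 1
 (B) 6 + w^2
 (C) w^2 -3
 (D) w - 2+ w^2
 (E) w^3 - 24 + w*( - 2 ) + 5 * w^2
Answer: A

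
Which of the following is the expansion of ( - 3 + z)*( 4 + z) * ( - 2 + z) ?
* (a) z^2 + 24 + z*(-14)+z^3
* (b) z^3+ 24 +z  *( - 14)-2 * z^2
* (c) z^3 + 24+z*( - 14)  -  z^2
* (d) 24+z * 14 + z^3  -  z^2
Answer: c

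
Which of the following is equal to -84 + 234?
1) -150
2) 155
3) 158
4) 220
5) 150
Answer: 5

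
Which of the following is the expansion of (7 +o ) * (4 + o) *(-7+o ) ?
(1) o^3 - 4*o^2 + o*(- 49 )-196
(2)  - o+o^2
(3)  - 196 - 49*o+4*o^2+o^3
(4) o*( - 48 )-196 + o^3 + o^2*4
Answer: 3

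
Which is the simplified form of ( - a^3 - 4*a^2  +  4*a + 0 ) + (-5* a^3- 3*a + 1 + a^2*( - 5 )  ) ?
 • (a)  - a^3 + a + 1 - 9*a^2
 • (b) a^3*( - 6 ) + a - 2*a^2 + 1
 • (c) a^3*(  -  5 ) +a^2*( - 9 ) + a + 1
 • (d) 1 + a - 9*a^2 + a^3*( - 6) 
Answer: d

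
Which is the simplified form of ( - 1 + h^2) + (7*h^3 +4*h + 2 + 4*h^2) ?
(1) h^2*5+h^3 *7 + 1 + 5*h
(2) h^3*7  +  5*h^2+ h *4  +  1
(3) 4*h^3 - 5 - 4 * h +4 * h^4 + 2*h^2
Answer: 2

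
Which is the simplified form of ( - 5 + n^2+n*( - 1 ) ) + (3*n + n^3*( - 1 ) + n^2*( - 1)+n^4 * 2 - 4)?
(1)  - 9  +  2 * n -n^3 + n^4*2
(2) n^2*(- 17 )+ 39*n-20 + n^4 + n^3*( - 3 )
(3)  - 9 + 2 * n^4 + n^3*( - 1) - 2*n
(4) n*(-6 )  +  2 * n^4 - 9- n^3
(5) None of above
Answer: 1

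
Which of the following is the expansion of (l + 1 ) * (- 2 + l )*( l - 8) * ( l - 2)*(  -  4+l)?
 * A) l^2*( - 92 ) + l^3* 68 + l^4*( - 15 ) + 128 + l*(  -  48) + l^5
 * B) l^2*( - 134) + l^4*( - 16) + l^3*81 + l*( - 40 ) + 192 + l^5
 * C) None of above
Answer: A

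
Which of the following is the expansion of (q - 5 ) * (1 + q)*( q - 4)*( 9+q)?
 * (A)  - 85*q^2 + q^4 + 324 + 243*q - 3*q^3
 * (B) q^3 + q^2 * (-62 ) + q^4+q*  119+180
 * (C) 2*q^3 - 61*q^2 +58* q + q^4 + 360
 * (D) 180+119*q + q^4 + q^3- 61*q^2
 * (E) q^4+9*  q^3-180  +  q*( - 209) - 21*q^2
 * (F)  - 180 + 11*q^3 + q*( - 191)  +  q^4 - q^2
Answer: D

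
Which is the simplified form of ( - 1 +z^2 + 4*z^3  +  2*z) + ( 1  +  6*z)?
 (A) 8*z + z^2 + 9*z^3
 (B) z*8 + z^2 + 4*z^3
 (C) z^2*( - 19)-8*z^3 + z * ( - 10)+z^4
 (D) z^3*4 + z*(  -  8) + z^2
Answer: B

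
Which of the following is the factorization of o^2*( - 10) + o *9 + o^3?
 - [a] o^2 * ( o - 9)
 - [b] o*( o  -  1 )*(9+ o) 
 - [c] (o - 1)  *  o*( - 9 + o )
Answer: c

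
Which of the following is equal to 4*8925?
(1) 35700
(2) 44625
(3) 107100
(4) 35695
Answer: 1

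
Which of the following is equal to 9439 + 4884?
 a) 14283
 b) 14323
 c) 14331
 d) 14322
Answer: b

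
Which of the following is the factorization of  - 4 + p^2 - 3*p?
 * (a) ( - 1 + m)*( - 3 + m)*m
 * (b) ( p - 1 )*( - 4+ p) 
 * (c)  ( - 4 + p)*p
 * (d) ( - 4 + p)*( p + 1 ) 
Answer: d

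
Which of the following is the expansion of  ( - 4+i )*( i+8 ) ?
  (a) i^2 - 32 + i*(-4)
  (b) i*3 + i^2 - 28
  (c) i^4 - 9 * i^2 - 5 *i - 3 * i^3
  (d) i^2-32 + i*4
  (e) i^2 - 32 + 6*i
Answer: d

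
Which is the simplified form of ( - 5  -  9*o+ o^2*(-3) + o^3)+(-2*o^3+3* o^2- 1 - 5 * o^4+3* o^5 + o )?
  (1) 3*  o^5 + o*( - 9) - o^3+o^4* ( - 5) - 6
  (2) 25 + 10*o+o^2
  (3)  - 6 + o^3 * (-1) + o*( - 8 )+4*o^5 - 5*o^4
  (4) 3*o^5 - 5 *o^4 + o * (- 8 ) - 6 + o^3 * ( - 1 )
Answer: 4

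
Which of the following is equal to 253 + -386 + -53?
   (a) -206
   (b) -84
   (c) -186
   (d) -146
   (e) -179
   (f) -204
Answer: c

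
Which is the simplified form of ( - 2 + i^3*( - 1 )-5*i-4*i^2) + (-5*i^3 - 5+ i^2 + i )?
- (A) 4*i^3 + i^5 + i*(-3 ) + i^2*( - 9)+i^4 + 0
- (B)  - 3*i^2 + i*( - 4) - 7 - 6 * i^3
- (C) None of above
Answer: B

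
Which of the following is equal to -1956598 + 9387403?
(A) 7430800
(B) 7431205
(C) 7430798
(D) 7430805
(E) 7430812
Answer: D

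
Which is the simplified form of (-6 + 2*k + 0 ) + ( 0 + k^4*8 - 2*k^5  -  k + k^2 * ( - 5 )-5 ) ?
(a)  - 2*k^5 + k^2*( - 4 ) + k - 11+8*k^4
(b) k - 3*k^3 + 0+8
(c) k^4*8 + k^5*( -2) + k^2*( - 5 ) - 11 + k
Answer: c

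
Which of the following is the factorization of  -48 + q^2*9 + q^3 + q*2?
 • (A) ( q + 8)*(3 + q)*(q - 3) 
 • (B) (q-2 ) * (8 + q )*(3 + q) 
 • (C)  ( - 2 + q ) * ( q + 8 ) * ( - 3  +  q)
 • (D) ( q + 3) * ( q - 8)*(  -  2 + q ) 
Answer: B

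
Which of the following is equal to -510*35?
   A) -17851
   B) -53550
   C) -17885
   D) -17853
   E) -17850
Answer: E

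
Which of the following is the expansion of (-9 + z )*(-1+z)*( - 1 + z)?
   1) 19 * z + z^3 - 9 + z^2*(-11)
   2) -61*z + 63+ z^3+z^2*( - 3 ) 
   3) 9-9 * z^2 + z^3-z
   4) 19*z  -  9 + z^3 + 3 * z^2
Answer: 1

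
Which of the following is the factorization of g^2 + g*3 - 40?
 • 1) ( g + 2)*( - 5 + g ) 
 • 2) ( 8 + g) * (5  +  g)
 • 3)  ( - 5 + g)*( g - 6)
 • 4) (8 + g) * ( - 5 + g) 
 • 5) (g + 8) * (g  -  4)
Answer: 4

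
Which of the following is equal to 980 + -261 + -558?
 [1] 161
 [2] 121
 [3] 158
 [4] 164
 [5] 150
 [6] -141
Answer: 1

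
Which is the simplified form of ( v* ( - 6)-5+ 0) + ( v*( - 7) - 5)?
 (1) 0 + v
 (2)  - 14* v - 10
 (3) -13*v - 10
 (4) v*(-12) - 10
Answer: 3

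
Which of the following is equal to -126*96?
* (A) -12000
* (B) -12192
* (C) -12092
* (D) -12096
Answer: D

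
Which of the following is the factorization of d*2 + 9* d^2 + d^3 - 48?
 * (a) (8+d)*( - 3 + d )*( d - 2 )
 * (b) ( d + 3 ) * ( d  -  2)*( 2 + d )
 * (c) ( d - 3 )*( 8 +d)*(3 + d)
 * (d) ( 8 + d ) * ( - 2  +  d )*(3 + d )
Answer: d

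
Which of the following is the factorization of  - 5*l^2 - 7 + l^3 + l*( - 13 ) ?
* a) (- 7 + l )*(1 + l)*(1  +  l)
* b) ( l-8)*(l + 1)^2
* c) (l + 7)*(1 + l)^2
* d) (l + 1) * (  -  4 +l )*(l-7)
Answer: a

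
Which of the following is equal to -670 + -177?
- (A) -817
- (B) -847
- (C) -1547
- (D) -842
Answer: B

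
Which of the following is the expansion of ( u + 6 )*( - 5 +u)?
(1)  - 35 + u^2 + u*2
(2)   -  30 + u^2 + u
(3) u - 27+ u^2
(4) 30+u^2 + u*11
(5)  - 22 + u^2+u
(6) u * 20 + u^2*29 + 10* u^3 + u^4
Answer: 2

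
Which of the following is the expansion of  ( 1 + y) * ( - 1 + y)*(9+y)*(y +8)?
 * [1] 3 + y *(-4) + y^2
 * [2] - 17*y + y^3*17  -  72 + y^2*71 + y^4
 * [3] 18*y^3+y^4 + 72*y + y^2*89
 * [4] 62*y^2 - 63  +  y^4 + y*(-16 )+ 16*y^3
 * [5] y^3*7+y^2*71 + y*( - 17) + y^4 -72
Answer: 2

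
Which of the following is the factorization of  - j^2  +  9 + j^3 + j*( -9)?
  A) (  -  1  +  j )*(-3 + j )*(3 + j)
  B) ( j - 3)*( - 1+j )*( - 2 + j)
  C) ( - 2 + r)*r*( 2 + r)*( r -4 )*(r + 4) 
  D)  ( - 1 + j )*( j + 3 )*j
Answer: A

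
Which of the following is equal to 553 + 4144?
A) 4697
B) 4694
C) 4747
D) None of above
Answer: A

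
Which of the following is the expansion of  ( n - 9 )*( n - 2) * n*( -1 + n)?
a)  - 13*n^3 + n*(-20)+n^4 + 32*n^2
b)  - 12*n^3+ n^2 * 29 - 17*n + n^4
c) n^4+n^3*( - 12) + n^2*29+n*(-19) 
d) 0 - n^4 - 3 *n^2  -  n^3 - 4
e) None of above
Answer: e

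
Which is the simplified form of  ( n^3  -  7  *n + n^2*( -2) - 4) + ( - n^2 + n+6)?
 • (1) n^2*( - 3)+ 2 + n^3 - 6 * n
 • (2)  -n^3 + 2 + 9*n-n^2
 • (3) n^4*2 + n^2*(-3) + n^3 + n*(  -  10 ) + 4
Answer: 1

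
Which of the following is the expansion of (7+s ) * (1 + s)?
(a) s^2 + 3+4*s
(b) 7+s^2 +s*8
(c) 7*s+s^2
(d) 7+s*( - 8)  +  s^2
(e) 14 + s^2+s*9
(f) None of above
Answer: b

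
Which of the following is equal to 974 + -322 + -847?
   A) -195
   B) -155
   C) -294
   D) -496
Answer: A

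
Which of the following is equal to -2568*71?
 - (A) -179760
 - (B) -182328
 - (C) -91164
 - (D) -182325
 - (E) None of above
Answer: B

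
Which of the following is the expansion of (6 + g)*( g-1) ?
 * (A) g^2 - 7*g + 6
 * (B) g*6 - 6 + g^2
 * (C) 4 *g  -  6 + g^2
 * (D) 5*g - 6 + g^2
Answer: D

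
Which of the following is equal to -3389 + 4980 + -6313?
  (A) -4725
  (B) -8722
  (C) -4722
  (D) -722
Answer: C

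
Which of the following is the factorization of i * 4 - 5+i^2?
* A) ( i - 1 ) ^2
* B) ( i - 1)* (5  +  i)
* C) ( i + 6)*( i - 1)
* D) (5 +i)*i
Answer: B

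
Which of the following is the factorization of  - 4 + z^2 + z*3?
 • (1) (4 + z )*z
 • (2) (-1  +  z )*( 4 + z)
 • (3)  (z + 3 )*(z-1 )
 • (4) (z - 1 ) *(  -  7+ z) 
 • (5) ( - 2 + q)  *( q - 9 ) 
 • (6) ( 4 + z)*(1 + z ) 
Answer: 2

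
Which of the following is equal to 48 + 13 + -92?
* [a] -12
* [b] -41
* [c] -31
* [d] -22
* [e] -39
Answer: c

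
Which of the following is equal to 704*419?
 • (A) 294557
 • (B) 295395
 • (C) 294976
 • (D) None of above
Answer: C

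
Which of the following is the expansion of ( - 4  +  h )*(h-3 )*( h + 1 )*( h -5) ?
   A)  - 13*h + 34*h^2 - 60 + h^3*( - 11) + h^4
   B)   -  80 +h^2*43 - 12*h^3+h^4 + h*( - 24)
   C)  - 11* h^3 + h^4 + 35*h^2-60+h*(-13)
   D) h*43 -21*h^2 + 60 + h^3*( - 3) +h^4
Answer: C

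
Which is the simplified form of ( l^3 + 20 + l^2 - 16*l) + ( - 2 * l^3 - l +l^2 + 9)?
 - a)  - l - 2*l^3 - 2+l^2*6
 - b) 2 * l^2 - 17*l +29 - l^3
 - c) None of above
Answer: b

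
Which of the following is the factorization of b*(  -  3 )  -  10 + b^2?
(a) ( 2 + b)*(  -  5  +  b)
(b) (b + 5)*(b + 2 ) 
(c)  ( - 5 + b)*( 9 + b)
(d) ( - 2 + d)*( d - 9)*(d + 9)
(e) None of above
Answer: a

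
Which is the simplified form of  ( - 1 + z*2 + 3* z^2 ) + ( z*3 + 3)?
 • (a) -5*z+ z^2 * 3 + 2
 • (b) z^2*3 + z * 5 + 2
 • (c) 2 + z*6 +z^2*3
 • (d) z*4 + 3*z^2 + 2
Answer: b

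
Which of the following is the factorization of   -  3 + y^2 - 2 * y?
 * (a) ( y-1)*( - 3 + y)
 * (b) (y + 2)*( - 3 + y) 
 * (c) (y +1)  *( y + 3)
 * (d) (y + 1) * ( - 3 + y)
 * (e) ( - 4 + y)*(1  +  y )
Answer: d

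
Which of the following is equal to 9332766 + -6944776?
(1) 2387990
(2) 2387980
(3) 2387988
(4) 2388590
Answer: 1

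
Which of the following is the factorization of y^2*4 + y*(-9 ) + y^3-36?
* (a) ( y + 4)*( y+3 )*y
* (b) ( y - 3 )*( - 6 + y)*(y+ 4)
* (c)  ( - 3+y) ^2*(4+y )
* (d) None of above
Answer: d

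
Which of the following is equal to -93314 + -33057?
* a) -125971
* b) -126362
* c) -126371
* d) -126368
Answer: c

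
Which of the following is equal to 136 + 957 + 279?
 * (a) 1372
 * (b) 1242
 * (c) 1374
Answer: a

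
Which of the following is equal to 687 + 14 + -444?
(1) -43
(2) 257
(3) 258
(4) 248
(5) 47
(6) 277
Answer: 2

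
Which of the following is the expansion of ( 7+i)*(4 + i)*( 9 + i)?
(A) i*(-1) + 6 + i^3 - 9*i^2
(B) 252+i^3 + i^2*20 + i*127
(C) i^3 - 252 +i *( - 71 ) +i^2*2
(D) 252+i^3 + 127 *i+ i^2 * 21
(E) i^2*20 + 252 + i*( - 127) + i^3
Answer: B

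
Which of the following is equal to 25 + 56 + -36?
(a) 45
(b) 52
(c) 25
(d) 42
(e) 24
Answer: a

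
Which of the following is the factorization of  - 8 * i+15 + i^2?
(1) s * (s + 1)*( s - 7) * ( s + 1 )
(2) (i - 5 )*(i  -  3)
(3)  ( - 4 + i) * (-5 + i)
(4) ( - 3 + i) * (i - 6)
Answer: 2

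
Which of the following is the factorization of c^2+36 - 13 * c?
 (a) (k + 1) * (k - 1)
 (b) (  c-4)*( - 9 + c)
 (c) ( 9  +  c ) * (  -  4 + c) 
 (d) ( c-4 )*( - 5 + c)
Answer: b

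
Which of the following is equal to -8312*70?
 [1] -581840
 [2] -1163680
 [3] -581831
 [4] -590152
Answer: 1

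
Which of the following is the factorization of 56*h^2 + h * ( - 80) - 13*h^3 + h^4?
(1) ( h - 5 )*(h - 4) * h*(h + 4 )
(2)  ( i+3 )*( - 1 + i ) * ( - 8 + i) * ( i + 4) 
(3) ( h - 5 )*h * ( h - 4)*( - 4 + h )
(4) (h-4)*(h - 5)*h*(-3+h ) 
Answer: 3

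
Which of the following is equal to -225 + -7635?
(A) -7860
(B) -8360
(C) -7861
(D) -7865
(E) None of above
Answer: A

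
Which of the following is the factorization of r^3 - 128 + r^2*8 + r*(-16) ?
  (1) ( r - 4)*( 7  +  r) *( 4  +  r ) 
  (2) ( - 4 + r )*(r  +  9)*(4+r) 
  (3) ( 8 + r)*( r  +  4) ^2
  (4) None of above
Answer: 4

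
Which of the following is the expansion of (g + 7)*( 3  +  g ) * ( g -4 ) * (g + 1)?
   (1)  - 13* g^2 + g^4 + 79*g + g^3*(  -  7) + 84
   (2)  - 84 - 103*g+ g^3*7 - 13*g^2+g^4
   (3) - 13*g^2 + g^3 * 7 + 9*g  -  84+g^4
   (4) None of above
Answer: 2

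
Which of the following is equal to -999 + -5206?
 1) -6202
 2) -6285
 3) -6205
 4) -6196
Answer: 3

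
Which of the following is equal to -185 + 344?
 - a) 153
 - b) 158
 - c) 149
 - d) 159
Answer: d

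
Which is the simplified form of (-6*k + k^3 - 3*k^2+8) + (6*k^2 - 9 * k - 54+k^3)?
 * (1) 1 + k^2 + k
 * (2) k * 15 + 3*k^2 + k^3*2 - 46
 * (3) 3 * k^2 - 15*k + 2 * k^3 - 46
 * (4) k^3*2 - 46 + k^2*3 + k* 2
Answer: 3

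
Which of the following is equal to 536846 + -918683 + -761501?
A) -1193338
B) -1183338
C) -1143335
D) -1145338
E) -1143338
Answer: E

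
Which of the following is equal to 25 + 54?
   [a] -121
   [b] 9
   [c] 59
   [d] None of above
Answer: d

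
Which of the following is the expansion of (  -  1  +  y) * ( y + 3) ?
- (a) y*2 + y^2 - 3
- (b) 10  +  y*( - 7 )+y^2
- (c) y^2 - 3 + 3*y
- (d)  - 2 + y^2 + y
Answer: a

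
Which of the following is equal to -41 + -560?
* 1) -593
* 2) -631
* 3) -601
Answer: 3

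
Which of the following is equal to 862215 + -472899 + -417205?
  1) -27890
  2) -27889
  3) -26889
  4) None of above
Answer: 2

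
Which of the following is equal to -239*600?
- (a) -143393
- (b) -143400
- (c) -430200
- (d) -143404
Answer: b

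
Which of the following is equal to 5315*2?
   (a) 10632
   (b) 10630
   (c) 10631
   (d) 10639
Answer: b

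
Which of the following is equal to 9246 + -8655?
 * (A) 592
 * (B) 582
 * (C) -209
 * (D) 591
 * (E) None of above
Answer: D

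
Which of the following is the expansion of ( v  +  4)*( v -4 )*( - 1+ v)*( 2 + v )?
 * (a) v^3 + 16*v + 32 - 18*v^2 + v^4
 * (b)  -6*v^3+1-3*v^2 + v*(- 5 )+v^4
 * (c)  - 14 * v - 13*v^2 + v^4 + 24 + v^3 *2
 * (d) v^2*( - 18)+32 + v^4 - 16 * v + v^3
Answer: d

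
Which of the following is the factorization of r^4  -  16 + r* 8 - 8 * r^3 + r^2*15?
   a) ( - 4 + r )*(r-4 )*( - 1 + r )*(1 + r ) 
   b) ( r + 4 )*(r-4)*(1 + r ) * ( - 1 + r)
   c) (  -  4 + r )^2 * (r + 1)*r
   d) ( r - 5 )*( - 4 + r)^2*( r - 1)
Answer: a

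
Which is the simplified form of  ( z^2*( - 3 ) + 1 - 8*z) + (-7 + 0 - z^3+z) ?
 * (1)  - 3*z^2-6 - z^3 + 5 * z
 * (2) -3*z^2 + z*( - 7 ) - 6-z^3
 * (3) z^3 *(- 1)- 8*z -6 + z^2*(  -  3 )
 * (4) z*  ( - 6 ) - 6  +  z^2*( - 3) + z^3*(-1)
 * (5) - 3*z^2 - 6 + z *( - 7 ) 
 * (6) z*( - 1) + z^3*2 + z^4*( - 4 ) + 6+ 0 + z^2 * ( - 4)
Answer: 2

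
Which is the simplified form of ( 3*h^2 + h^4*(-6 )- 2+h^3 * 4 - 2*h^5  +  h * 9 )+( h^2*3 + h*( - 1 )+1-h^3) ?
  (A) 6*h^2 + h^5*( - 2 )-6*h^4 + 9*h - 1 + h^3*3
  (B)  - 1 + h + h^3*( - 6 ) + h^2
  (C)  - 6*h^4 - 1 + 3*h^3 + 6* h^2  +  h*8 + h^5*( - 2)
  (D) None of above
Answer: C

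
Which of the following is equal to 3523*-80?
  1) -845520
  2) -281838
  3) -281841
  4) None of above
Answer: 4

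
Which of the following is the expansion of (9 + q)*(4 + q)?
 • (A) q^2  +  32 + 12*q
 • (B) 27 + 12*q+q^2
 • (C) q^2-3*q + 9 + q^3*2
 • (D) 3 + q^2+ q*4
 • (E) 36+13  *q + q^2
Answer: E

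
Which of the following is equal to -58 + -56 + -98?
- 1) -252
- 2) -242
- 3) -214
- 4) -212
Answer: 4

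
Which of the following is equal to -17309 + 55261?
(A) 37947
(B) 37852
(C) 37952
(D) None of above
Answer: C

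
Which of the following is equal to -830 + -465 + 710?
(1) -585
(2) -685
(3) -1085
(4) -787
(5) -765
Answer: 1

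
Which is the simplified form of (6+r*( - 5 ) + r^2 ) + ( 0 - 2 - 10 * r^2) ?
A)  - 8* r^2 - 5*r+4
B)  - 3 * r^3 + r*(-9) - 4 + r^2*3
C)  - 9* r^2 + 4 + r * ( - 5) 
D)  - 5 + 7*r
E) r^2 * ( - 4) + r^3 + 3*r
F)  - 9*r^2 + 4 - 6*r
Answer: C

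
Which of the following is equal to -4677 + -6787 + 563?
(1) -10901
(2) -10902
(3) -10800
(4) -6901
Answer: 1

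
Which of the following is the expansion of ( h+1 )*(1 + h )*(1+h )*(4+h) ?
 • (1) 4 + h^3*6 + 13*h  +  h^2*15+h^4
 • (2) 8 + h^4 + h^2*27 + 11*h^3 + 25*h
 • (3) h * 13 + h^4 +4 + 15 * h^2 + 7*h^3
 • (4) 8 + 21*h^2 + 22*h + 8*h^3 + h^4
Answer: 3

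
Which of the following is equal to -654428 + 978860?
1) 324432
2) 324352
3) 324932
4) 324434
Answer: 1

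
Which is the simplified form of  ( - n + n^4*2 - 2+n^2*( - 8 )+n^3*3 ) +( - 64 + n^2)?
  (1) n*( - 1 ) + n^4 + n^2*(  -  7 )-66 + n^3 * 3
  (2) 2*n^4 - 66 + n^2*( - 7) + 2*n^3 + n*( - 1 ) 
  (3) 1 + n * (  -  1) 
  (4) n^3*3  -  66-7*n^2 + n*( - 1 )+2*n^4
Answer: 4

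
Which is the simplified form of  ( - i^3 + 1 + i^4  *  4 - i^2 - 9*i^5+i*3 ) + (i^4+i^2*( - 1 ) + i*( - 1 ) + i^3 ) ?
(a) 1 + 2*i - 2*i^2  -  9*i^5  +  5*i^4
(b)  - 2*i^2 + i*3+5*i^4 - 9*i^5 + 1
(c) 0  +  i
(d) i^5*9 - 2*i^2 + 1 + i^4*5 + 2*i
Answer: a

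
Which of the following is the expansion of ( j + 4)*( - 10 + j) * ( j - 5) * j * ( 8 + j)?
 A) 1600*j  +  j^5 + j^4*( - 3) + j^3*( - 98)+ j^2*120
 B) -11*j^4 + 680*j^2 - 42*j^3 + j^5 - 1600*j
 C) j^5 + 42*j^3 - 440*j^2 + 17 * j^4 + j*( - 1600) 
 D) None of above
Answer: A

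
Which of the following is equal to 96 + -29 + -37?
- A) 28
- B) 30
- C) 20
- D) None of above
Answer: B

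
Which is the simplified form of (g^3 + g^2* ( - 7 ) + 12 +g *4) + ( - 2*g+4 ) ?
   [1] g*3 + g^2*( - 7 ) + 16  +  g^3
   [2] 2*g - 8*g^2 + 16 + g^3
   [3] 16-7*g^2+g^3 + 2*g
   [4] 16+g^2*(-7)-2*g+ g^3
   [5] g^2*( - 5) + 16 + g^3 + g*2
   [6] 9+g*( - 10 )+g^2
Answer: 3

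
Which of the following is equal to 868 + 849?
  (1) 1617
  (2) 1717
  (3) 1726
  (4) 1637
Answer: 2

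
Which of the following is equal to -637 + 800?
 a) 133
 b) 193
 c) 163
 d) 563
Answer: c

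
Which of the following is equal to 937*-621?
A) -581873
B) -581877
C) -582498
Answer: B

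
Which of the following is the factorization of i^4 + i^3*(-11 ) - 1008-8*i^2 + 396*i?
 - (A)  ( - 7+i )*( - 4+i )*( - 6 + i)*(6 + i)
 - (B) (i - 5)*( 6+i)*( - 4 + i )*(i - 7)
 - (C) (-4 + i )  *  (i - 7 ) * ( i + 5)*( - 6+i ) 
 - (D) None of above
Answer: A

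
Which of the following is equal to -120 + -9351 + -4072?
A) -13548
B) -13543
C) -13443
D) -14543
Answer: B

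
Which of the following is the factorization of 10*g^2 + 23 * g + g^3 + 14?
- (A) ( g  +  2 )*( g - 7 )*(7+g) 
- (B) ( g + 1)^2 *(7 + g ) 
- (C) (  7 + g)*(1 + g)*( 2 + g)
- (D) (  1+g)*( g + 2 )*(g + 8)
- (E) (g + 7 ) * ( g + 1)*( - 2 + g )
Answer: C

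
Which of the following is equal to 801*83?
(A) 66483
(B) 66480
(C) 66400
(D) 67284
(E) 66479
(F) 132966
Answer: A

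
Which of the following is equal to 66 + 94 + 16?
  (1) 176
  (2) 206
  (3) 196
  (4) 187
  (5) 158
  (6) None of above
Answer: 1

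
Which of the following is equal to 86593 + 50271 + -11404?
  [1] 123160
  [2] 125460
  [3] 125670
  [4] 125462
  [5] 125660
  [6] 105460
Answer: 2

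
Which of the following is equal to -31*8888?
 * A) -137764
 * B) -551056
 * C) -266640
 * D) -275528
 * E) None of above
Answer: D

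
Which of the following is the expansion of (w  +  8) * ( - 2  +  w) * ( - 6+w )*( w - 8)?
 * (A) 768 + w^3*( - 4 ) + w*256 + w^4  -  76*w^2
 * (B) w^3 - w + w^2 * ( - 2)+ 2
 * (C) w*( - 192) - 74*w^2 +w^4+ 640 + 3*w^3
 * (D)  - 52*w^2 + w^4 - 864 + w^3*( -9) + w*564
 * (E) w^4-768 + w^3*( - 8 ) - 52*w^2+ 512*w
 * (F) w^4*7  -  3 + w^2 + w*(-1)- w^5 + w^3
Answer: E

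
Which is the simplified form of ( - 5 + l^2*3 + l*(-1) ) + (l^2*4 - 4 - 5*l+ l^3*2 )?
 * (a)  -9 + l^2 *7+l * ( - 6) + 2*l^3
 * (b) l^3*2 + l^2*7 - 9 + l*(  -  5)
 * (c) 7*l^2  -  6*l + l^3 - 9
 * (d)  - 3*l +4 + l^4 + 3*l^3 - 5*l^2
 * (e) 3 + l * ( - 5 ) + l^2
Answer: a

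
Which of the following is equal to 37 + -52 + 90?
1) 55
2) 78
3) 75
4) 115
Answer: 3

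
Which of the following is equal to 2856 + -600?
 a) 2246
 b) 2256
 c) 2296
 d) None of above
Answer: b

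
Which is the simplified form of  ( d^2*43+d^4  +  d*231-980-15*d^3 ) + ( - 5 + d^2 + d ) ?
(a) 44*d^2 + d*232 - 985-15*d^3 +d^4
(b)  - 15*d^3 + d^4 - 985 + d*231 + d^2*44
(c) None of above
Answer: a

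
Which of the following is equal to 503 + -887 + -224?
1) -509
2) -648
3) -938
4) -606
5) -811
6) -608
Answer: 6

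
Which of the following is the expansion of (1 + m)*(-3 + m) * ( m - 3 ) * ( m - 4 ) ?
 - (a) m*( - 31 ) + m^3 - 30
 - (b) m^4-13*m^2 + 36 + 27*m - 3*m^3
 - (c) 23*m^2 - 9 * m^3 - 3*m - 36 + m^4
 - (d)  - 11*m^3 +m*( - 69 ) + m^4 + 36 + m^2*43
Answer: c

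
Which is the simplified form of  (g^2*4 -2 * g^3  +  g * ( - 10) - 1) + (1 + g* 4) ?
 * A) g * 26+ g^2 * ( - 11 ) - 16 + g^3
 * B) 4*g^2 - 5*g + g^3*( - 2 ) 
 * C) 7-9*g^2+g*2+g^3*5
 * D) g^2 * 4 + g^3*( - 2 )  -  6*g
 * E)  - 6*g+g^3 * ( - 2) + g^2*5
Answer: D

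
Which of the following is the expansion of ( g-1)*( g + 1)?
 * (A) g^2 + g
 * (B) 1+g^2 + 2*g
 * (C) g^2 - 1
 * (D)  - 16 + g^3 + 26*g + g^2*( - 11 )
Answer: C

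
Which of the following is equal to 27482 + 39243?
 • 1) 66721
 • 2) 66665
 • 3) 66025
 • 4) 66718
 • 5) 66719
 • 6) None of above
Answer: 6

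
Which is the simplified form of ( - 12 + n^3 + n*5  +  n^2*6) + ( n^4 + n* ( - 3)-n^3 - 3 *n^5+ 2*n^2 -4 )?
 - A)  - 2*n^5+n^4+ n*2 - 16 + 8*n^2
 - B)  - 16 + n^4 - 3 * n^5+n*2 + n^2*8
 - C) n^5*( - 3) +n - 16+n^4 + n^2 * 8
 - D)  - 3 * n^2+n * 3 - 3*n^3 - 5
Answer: B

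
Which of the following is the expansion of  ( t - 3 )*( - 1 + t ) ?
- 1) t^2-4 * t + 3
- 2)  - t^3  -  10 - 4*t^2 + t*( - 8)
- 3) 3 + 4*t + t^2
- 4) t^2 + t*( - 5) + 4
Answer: 1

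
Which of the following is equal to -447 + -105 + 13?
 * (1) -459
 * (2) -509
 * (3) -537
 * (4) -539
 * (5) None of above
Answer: 4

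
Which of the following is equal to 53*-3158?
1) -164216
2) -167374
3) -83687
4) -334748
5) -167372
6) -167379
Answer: 2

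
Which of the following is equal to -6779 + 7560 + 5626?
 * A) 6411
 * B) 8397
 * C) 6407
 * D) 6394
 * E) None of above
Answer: C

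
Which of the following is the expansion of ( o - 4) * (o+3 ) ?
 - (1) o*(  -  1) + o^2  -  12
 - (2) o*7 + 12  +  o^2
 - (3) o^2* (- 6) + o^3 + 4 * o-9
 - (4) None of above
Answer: 1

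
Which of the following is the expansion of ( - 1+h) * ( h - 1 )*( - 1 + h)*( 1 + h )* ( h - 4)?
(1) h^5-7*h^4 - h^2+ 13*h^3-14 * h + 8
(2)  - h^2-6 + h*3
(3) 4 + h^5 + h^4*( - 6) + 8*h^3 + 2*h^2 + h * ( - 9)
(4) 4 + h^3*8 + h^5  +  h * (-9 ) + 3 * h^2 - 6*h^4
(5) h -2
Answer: 3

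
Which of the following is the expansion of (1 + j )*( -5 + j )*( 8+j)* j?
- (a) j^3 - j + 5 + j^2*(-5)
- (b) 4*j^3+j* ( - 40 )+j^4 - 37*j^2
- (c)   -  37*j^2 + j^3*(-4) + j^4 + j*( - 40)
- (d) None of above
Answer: b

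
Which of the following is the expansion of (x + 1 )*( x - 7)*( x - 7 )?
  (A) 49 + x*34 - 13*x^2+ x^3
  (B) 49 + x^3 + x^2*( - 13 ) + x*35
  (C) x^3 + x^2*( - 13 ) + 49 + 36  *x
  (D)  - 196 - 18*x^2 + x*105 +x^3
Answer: B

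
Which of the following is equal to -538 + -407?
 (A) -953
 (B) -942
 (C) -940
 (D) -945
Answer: D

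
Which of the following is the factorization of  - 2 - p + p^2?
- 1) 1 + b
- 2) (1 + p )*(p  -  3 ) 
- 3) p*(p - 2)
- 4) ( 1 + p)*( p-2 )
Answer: 4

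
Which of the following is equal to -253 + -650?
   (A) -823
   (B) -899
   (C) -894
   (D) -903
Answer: D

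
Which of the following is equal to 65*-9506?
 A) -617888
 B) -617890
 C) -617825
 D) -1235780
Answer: B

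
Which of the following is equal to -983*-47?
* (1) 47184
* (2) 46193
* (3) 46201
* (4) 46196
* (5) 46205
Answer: 3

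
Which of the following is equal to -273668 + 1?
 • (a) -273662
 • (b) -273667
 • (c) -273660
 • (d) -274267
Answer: b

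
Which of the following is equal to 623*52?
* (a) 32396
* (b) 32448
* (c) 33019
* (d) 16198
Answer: a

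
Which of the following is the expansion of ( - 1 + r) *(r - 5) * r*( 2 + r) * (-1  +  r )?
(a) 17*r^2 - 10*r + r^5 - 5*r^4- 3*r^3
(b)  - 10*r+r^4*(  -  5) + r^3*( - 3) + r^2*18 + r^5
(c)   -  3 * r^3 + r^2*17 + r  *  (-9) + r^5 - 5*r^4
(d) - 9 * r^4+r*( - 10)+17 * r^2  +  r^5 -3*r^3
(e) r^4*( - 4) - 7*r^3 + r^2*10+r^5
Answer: a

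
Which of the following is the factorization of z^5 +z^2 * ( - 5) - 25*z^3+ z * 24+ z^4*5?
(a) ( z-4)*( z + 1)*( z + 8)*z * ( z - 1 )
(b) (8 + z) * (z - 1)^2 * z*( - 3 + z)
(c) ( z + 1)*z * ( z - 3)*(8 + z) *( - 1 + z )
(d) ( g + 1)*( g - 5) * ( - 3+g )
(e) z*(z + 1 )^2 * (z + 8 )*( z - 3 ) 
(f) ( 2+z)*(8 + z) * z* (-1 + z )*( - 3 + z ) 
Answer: c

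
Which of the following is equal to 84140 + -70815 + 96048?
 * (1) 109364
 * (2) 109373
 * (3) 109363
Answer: 2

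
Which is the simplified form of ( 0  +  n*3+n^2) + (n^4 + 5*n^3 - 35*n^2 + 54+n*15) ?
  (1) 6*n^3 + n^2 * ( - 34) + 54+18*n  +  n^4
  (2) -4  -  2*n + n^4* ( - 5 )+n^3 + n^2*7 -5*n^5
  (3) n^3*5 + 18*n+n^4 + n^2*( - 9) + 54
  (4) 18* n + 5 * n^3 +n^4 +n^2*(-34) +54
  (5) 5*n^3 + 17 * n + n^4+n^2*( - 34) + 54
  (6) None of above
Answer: 4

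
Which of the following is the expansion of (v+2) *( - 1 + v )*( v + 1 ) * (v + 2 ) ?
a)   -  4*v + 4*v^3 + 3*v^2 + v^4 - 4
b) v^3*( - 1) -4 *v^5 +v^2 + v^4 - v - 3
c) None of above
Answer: a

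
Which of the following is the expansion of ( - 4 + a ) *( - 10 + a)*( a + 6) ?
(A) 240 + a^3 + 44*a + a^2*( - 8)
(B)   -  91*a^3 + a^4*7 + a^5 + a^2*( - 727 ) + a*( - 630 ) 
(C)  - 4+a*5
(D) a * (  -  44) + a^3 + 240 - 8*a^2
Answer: D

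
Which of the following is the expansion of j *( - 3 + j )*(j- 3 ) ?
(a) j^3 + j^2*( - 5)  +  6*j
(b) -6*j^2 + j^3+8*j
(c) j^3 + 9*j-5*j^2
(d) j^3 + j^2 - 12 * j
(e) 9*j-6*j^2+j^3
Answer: e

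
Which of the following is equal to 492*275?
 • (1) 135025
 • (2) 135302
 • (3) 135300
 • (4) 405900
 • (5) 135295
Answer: 3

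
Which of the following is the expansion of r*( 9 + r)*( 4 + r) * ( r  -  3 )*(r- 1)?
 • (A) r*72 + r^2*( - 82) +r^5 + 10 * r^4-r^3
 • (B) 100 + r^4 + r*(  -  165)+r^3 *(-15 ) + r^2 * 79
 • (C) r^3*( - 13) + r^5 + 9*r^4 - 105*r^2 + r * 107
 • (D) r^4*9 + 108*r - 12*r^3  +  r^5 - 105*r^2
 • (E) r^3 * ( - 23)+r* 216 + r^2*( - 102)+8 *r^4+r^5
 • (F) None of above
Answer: F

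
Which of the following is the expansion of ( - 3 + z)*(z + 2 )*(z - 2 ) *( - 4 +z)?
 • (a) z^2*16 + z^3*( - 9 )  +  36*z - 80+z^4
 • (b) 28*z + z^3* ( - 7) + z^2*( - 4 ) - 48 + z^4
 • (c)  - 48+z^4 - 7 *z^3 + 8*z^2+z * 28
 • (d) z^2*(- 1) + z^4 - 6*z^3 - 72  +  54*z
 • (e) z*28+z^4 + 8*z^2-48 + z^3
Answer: c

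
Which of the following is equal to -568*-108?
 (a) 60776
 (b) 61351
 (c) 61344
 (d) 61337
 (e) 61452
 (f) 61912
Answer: c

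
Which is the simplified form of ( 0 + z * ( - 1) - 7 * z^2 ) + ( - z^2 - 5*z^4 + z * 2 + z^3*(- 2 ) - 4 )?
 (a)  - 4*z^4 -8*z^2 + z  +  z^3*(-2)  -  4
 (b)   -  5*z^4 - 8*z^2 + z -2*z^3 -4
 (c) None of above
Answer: b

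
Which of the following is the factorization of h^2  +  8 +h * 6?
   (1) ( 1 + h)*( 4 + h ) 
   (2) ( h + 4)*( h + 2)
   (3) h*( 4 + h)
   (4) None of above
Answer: 2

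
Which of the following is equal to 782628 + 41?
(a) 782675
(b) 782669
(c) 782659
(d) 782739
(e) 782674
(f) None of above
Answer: b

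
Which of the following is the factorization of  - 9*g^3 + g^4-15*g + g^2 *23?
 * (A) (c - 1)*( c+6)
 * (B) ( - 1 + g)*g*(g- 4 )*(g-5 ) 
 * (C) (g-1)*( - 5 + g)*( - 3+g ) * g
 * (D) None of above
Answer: C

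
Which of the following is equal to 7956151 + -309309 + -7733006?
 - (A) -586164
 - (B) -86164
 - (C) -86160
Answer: B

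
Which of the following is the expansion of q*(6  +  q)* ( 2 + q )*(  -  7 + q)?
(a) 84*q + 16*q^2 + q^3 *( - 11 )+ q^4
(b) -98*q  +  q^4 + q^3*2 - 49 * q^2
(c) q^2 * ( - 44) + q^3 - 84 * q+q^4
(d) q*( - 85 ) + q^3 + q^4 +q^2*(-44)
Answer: c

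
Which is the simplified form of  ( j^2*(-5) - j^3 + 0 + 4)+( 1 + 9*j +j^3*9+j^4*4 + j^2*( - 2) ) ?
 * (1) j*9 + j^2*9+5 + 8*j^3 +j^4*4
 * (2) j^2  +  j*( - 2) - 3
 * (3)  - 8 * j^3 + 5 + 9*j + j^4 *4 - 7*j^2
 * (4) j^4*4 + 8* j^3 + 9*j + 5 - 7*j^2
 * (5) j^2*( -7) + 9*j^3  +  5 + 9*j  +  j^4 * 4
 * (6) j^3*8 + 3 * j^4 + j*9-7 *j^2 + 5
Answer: 4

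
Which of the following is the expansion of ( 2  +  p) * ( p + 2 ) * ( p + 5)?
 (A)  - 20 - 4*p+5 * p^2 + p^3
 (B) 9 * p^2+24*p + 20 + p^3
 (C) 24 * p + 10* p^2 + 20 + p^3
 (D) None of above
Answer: B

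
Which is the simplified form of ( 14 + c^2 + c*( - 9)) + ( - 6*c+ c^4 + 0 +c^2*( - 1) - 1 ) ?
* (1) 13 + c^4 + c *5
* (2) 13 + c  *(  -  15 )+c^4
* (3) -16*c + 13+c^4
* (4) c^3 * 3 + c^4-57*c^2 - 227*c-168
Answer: 2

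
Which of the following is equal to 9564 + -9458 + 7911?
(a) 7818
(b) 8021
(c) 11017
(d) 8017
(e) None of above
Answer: d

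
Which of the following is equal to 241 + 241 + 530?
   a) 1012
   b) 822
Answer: a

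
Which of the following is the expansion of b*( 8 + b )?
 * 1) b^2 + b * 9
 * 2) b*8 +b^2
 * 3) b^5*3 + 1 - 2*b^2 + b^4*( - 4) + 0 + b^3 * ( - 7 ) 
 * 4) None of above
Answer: 2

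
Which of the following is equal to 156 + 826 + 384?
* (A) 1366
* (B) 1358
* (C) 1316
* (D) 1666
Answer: A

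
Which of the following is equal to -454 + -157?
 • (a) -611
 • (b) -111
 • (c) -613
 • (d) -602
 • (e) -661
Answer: a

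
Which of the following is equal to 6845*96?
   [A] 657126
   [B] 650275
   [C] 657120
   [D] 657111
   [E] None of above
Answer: C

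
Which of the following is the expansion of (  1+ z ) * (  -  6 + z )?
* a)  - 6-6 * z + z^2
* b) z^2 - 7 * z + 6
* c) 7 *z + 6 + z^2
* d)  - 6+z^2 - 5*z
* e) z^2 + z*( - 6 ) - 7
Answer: d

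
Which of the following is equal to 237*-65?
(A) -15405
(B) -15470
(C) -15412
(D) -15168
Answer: A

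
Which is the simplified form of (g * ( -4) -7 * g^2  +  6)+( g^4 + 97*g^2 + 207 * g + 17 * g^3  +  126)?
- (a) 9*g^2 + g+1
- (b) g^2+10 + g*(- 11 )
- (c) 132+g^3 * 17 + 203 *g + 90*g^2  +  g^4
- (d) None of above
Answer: c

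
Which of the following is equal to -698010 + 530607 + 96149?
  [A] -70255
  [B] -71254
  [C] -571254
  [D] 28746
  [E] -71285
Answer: B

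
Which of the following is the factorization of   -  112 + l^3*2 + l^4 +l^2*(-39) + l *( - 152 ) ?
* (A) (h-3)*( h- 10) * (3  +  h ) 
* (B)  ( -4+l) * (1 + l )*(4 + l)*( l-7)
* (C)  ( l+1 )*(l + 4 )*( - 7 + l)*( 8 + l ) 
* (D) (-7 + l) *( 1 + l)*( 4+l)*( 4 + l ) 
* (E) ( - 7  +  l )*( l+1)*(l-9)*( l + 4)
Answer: D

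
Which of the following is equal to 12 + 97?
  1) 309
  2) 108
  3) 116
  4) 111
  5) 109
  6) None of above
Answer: 5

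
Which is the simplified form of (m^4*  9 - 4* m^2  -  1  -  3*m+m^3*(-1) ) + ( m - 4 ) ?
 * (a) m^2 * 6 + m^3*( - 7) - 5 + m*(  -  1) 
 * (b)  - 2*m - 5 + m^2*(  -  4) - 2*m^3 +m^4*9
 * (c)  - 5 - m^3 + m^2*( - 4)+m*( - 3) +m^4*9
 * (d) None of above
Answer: d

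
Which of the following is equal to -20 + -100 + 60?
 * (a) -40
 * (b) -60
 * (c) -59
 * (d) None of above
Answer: b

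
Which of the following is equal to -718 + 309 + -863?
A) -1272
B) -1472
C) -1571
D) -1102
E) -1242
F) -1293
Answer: A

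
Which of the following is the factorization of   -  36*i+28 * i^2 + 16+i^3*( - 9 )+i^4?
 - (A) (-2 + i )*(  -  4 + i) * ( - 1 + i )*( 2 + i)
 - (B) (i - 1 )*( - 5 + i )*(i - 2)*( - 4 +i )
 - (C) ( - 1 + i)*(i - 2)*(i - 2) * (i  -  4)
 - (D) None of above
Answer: C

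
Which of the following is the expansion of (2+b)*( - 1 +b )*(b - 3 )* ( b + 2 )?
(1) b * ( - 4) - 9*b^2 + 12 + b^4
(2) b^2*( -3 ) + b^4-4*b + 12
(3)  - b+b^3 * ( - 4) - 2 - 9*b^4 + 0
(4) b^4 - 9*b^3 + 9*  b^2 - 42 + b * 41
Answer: 1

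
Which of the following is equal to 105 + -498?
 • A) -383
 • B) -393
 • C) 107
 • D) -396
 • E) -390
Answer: B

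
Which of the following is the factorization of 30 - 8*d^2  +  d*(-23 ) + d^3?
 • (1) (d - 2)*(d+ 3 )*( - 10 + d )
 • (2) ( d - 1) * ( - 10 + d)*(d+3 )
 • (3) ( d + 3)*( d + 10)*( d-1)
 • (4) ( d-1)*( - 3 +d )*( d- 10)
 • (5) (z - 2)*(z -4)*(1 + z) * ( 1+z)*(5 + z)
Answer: 2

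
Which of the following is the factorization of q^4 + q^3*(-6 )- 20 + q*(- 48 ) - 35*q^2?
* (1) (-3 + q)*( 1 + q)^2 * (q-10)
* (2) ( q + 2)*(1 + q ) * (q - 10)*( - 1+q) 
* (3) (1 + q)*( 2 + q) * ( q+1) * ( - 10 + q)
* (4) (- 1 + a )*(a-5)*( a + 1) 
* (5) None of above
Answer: 3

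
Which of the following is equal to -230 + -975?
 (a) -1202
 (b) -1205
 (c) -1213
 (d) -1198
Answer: b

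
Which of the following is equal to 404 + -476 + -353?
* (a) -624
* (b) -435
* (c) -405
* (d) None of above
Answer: d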